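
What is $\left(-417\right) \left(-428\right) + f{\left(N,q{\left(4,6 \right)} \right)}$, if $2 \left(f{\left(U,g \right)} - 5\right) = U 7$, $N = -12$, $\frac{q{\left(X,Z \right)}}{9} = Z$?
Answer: $178439$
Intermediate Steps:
$q{\left(X,Z \right)} = 9 Z$
$f{\left(U,g \right)} = 5 + \frac{7 U}{2}$ ($f{\left(U,g \right)} = 5 + \frac{U 7}{2} = 5 + \frac{7 U}{2}$)
$\left(-417\right) \left(-428\right) + f{\left(N,q{\left(4,6 \right)} \right)} = \left(-417\right) \left(-428\right) + \left(5 + \frac{7}{2} \left(-12\right)\right) = 178476 + \left(5 - 42\right) = 178476 - 37 = 178439$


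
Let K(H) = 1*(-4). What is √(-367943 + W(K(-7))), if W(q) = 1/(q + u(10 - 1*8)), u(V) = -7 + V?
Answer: 8*I*√51742/3 ≈ 606.58*I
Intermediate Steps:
K(H) = -4
W(q) = 1/(-5 + q) (W(q) = 1/(q + (-7 + (10 - 1*8))) = 1/(q + (-7 + (10 - 8))) = 1/(q + (-7 + 2)) = 1/(q - 5) = 1/(-5 + q))
√(-367943 + W(K(-7))) = √(-367943 + 1/(-5 - 4)) = √(-367943 + 1/(-9)) = √(-367943 - ⅑) = √(-3311488/9) = 8*I*√51742/3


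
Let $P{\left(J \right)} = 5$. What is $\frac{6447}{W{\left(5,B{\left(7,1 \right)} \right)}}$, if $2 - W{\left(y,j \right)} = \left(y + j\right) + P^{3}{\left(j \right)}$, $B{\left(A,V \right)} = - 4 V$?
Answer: $- \frac{6447}{124} \approx -51.992$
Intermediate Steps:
$W{\left(y,j \right)} = -123 - j - y$ ($W{\left(y,j \right)} = 2 - \left(\left(y + j\right) + 5^{3}\right) = 2 - \left(\left(j + y\right) + 125\right) = 2 - \left(125 + j + y\right) = -123 - j - y$)
$\frac{6447}{W{\left(5,B{\left(7,1 \right)} \right)}} = \frac{6447}{-123 - \left(-4\right) 1 - 5} = \frac{6447}{-123 - -4 - 5} = \frac{6447}{-123 + 4 - 5} = \frac{6447}{-124} = 6447 \left(- \frac{1}{124}\right) = - \frac{6447}{124}$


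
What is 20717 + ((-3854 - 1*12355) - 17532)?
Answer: -13024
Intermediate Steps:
20717 + ((-3854 - 1*12355) - 17532) = 20717 + ((-3854 - 12355) - 17532) = 20717 + (-16209 - 17532) = 20717 - 33741 = -13024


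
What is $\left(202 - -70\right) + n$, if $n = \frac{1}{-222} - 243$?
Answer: $\frac{6437}{222} \approx 28.995$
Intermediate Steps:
$n = - \frac{53947}{222}$ ($n = - \frac{1}{222} - 243 = - \frac{53947}{222} \approx -243.0$)
$\left(202 - -70\right) + n = \left(202 - -70\right) - \frac{53947}{222} = \left(202 + 70\right) - \frac{53947}{222} = 272 - \frac{53947}{222} = \frac{6437}{222}$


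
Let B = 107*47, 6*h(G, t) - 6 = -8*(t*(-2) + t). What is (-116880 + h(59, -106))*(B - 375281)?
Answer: 129981037372/3 ≈ 4.3327e+10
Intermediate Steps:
h(G, t) = 1 + 4*t/3 (h(G, t) = 1 + (-8*(t*(-2) + t))/6 = 1 + (-8*(-2*t + t))/6 = 1 + (-(-8)*t)/6 = 1 + (8*t)/6 = 1 + 4*t/3)
B = 5029
(-116880 + h(59, -106))*(B - 375281) = (-116880 + (1 + (4/3)*(-106)))*(5029 - 375281) = (-116880 + (1 - 424/3))*(-370252) = (-116880 - 421/3)*(-370252) = -351061/3*(-370252) = 129981037372/3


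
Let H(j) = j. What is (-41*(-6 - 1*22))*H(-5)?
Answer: -5740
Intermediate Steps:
(-41*(-6 - 1*22))*H(-5) = -41*(-6 - 1*22)*(-5) = -41*(-6 - 22)*(-5) = -41*(-28)*(-5) = 1148*(-5) = -5740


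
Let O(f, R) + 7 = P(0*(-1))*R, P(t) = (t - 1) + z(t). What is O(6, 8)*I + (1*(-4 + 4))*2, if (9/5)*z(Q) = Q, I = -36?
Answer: 540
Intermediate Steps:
z(Q) = 5*Q/9
P(t) = -1 + 14*t/9 (P(t) = (t - 1) + 5*t/9 = (-1 + t) + 5*t/9 = -1 + 14*t/9)
O(f, R) = -7 - R (O(f, R) = -7 + (-1 + 14*(0*(-1))/9)*R = -7 + (-1 + (14/9)*0)*R = -7 + (-1 + 0)*R = -7 - R)
O(6, 8)*I + (1*(-4 + 4))*2 = (-7 - 1*8)*(-36) + (1*(-4 + 4))*2 = (-7 - 8)*(-36) + (1*0)*2 = -15*(-36) + 0*2 = 540 + 0 = 540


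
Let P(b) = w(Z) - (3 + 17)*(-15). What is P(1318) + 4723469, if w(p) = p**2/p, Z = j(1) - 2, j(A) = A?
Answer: 4723768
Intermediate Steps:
Z = -1 (Z = 1 - 2 = -1)
w(p) = p
P(b) = 299 (P(b) = -1 - (3 + 17)*(-15) = -1 - 20*(-15) = -1 - 1*(-300) = -1 + 300 = 299)
P(1318) + 4723469 = 299 + 4723469 = 4723768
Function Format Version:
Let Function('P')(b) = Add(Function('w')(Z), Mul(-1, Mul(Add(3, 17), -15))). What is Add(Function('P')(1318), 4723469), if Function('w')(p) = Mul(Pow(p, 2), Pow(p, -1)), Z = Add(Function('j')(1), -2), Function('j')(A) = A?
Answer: 4723768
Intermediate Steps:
Z = -1 (Z = Add(1, -2) = -1)
Function('w')(p) = p
Function('P')(b) = 299 (Function('P')(b) = Add(-1, Mul(-1, Mul(Add(3, 17), -15))) = Add(-1, Mul(-1, Mul(20, -15))) = Add(-1, Mul(-1, -300)) = Add(-1, 300) = 299)
Add(Function('P')(1318), 4723469) = Add(299, 4723469) = 4723768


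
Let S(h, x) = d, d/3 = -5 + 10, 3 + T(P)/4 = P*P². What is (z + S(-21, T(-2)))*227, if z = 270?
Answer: 64695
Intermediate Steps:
T(P) = -12 + 4*P³ (T(P) = -12 + 4*(P*P²) = -12 + 4*P³)
d = 15 (d = 3*(-5 + 10) = 3*5 = 15)
S(h, x) = 15
(z + S(-21, T(-2)))*227 = (270 + 15)*227 = 285*227 = 64695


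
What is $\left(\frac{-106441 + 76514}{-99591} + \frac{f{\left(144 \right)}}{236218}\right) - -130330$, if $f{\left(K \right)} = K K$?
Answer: $\frac{1533023367505801}{11762593419} \approx 1.3033 \cdot 10^{5}$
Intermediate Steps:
$f{\left(K \right)} = K^{2}$
$\left(\frac{-106441 + 76514}{-99591} + \frac{f{\left(144 \right)}}{236218}\right) - -130330 = \left(\frac{-106441 + 76514}{-99591} + \frac{144^{2}}{236218}\right) - -130330 = \left(\left(-29927\right) \left(- \frac{1}{99591}\right) + 20736 \cdot \frac{1}{236218}\right) + 130330 = \left(\frac{29927}{99591} + \frac{10368}{118109}\right) + 130330 = \frac{4567207531}{11762593419} + 130330 = \frac{1533023367505801}{11762593419}$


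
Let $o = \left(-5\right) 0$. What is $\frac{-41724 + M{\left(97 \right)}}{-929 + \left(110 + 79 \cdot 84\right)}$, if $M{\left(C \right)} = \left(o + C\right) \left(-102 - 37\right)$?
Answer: $- \frac{55207}{5817} \approx -9.4906$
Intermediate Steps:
$o = 0$
$M{\left(C \right)} = - 139 C$ ($M{\left(C \right)} = \left(0 + C\right) \left(-102 - 37\right) = C \left(-139\right) = - 139 C$)
$\frac{-41724 + M{\left(97 \right)}}{-929 + \left(110 + 79 \cdot 84\right)} = \frac{-41724 - 13483}{-929 + \left(110 + 79 \cdot 84\right)} = \frac{-41724 - 13483}{-929 + \left(110 + 6636\right)} = - \frac{55207}{-929 + 6746} = - \frac{55207}{5817}$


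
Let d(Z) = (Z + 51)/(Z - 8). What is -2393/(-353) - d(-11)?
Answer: 59587/6707 ≈ 8.8843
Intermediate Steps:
d(Z) = (51 + Z)/(-8 + Z)
-2393/(-353) - d(-11) = -2393/(-353) - (51 - 11)/(-8 - 11) = -2393*(-1/353) - 40/(-19) = 2393/353 - (-1)*40/19 = 2393/353 - 1*(-40/19) = 2393/353 + 40/19 = 59587/6707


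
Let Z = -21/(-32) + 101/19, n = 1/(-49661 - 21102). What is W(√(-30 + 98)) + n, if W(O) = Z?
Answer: 256939845/43023904 ≈ 5.9720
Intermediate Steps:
n = -1/70763 (n = 1/(-70763) = -1/70763 ≈ -1.4132e-5)
Z = 3631/608 (Z = -21*(-1/32) + 101*(1/19) = 21/32 + 101/19 = 3631/608 ≈ 5.9720)
W(O) = 3631/608
W(√(-30 + 98)) + n = 3631/608 - 1/70763 = 256939845/43023904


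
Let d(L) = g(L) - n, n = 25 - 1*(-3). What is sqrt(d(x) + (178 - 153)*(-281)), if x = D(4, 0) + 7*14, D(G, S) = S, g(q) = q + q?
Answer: I*sqrt(6857) ≈ 82.807*I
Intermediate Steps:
g(q) = 2*q
x = 98 (x = 0 + 7*14 = 0 + 98 = 98)
n = 28 (n = 25 + 3 = 28)
d(L) = -28 + 2*L (d(L) = 2*L - 1*28 = 2*L - 28 = -28 + 2*L)
sqrt(d(x) + (178 - 153)*(-281)) = sqrt((-28 + 2*98) + (178 - 153)*(-281)) = sqrt((-28 + 196) + 25*(-281)) = sqrt(168 - 7025) = sqrt(-6857) = I*sqrt(6857)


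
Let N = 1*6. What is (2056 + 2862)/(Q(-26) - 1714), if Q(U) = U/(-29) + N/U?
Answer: -1854086/645927 ≈ -2.8704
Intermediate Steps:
N = 6
Q(U) = 6/U - U/29 (Q(U) = U/(-29) + 6/U = U*(-1/29) + 6/U = -U/29 + 6/U = 6/U - U/29)
(2056 + 2862)/(Q(-26) - 1714) = (2056 + 2862)/((6/(-26) - 1/29*(-26)) - 1714) = 4918/((6*(-1/26) + 26/29) - 1714) = 4918/((-3/13 + 26/29) - 1714) = 4918/(251/377 - 1714) = 4918/(-645927/377) = 4918*(-377/645927) = -1854086/645927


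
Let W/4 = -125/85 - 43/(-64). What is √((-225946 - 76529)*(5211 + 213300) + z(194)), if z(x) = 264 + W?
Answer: I*√305619185282437/68 ≈ 2.5709e+5*I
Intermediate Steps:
W = -869/272 (W = 4*(-125/85 - 43/(-64)) = 4*(-125*1/85 - 43*(-1/64)) = 4*(-25/17 + 43/64) = 4*(-869/1088) = -869/272 ≈ -3.1949)
z(x) = 70939/272 (z(x) = 264 - 869/272 = 70939/272)
√((-225946 - 76529)*(5211 + 213300) + z(194)) = √((-225946 - 76529)*(5211 + 213300) + 70939/272) = √(-302475*218511 + 70939/272) = √(-66094114725 + 70939/272) = √(-17977599134261/272) = I*√305619185282437/68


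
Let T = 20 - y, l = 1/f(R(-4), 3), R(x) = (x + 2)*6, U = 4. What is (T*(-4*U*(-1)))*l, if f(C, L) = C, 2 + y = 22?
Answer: 0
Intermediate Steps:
y = 20 (y = -2 + 22 = 20)
R(x) = 12 + 6*x (R(x) = (2 + x)*6 = 12 + 6*x)
l = -1/12 (l = 1/(12 + 6*(-4)) = 1/(12 - 24) = 1/(-12) = -1/12 ≈ -0.083333)
T = 0 (T = 20 - 1*20 = 20 - 20 = 0)
(T*(-4*U*(-1)))*l = (0*(-4*4*(-1)))*(-1/12) = (0*(-16*(-1)))*(-1/12) = (0*16)*(-1/12) = 0*(-1/12) = 0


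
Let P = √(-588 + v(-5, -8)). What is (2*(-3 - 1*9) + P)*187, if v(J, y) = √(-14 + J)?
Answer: -4488 + 187*√(-588 + I*√19) ≈ -4471.2 + 4534.5*I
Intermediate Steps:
P = √(-588 + I*√19) (P = √(-588 + √(-14 - 5)) = √(-588 + √(-19)) = √(-588 + I*√19) ≈ 0.08988 + 24.249*I)
(2*(-3 - 1*9) + P)*187 = (2*(-3 - 1*9) + √(-588 + I*√19))*187 = (2*(-3 - 9) + √(-588 + I*√19))*187 = (2*(-12) + √(-588 + I*√19))*187 = (-24 + √(-588 + I*√19))*187 = -4488 + 187*√(-588 + I*√19)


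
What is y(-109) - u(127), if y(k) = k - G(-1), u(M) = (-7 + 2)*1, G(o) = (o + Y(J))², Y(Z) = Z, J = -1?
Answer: -108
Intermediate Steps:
G(o) = (-1 + o)² (G(o) = (o - 1)² = (-1 + o)²)
u(M) = -5 (u(M) = -5*1 = -5)
y(k) = -4 + k (y(k) = k - (-1 - 1)² = k - 1*(-2)² = k - 1*4 = k - 4 = -4 + k)
y(-109) - u(127) = (-4 - 109) - 1*(-5) = -113 + 5 = -108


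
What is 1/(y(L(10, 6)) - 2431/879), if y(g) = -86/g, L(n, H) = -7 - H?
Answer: 11427/43991 ≈ 0.25976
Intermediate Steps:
1/(y(L(10, 6)) - 2431/879) = 1/(-86/(-7 - 1*6) - 2431/879) = 1/(-86/(-7 - 6) - 2431*1/879) = 1/(-86/(-13) - 2431/879) = 1/(-86*(-1/13) - 2431/879) = 1/(86/13 - 2431/879) = 1/(43991/11427) = 11427/43991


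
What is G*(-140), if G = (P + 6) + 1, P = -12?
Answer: 700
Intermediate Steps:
G = -5 (G = (-12 + 6) + 1 = -6 + 1 = -5)
G*(-140) = -5*(-140) = 700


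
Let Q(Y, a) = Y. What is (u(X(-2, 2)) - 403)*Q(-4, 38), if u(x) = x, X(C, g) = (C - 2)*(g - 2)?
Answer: 1612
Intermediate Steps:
X(C, g) = (-2 + C)*(-2 + g)
(u(X(-2, 2)) - 403)*Q(-4, 38) = ((4 - 2*(-2) - 2*2 - 2*2) - 403)*(-4) = ((4 + 4 - 4 - 4) - 403)*(-4) = (0 - 403)*(-4) = -403*(-4) = 1612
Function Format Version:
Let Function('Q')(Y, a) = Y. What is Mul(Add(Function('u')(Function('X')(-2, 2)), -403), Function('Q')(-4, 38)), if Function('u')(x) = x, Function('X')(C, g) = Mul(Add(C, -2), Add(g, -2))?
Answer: 1612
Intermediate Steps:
Function('X')(C, g) = Mul(Add(-2, C), Add(-2, g))
Mul(Add(Function('u')(Function('X')(-2, 2)), -403), Function('Q')(-4, 38)) = Mul(Add(Add(4, Mul(-2, -2), Mul(-2, 2), Mul(-2, 2)), -403), -4) = Mul(Add(Add(4, 4, -4, -4), -403), -4) = Mul(Add(0, -403), -4) = Mul(-403, -4) = 1612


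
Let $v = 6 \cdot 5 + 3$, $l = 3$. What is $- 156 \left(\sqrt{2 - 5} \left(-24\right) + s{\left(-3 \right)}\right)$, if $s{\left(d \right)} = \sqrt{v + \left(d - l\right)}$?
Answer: $\sqrt{3} \left(-468 + 3744 i\right) \approx -810.6 + 6484.8 i$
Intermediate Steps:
$v = 33$ ($v = 30 + 3 = 33$)
$s{\left(d \right)} = \sqrt{30 + d}$ ($s{\left(d \right)} = \sqrt{33 + \left(d - 3\right)} = \sqrt{33 + \left(-3 + d\right)} = \sqrt{30 + d}$)
$- 156 \left(\sqrt{2 - 5} \left(-24\right) + s{\left(-3 \right)}\right) = - 156 \left(\sqrt{2 - 5} \left(-24\right) + \sqrt{30 - 3}\right) = - 156 \left(\sqrt{-3} \left(-24\right) + \sqrt{27}\right) = - 156 \left(i \sqrt{3} \left(-24\right) + 3 \sqrt{3}\right) = - 156 \left(- 24 i \sqrt{3} + 3 \sqrt{3}\right) = - 156 \left(3 \sqrt{3} - 24 i \sqrt{3}\right) = - 468 \sqrt{3} + 3744 i \sqrt{3}$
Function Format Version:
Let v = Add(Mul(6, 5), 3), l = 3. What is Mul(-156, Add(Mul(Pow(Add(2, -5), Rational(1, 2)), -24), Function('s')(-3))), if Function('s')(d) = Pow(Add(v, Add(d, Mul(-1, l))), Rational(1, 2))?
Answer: Mul(Pow(3, Rational(1, 2)), Add(-468, Mul(3744, I))) ≈ Add(-810.60, Mul(6484.8, I))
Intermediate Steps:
v = 33 (v = Add(30, 3) = 33)
Function('s')(d) = Pow(Add(30, d), Rational(1, 2)) (Function('s')(d) = Pow(Add(33, Add(d, Mul(-1, 3))), Rational(1, 2)) = Pow(Add(33, Add(d, -3)), Rational(1, 2)) = Pow(Add(33, Add(-3, d)), Rational(1, 2)) = Pow(Add(30, d), Rational(1, 2)))
Mul(-156, Add(Mul(Pow(Add(2, -5), Rational(1, 2)), -24), Function('s')(-3))) = Mul(-156, Add(Mul(Pow(Add(2, -5), Rational(1, 2)), -24), Pow(Add(30, -3), Rational(1, 2)))) = Mul(-156, Add(Mul(Pow(-3, Rational(1, 2)), -24), Pow(27, Rational(1, 2)))) = Mul(-156, Add(Mul(Mul(I, Pow(3, Rational(1, 2))), -24), Mul(3, Pow(3, Rational(1, 2))))) = Mul(-156, Add(Mul(-24, I, Pow(3, Rational(1, 2))), Mul(3, Pow(3, Rational(1, 2))))) = Mul(-156, Add(Mul(3, Pow(3, Rational(1, 2))), Mul(-24, I, Pow(3, Rational(1, 2))))) = Add(Mul(-468, Pow(3, Rational(1, 2))), Mul(3744, I, Pow(3, Rational(1, 2))))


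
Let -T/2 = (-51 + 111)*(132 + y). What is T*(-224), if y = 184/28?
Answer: 3724800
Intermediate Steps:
y = 46/7 (y = 184*(1/28) = 46/7 ≈ 6.5714)
T = -116400/7 (T = -2*(-51 + 111)*(132 + 46/7) = -120*970/7 = -2*58200/7 = -116400/7 ≈ -16629.)
T*(-224) = -116400/7*(-224) = 3724800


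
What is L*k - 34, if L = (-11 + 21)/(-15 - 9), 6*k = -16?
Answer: -296/9 ≈ -32.889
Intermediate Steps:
k = -8/3 (k = (⅙)*(-16) = -8/3 ≈ -2.6667)
L = -5/12 (L = 10/(-24) = 10*(-1/24) = -5/12 ≈ -0.41667)
L*k - 34 = -5/12*(-8/3) - 34 = 10/9 - 34 = -296/9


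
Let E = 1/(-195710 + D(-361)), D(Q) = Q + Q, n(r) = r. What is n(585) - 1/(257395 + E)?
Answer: 29577959367383/50560614639 ≈ 585.00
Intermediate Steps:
D(Q) = 2*Q
E = -1/196432 (E = 1/(-195710 + 2*(-361)) = 1/(-195710 - 722) = 1/(-196432) = -1/196432 ≈ -5.0908e-6)
n(585) - 1/(257395 + E) = 585 - 1/(257395 - 1/196432) = 585 - 1/50560614639/196432 = 585 - 1*196432/50560614639 = 585 - 196432/50560614639 = 29577959367383/50560614639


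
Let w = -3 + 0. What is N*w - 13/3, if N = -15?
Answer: 122/3 ≈ 40.667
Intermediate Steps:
w = -3
N*w - 13/3 = -15*(-3) - 13/3 = 45 - 13*⅓ = 45 - 13/3 = 122/3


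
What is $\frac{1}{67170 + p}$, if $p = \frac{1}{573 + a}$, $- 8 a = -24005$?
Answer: $\frac{28589}{1920323138} \approx 1.4888 \cdot 10^{-5}$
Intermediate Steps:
$a = \frac{24005}{8}$ ($a = \left(- \frac{1}{8}\right) \left(-24005\right) = \frac{24005}{8} \approx 3000.6$)
$p = \frac{8}{28589}$ ($p = \frac{1}{573 + \frac{24005}{8}} = \frac{1}{\frac{28589}{8}} = \frac{8}{28589} \approx 0.00027983$)
$\frac{1}{67170 + p} = \frac{1}{67170 + \frac{8}{28589}} = \frac{1}{\frac{1920323138}{28589}} = \frac{28589}{1920323138}$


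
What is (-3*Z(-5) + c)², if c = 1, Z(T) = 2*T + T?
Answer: 2116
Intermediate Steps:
Z(T) = 3*T
(-3*Z(-5) + c)² = (-9*(-5) + 1)² = (-3*(-15) + 1)² = (45 + 1)² = 46² = 2116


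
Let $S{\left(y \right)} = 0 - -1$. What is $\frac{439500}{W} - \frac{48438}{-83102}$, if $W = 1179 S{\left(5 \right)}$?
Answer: $\frac{6096739567}{16329543} \approx 373.36$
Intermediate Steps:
$S{\left(y \right)} = 1$ ($S{\left(y \right)} = 0 + 1 = 1$)
$W = 1179$ ($W = 1179 \cdot 1 = 1179$)
$\frac{439500}{W} - \frac{48438}{-83102} = \frac{439500}{1179} - \frac{48438}{-83102} = 439500 \cdot \frac{1}{1179} - - \frac{24219}{41551} = \frac{146500}{393} + \frac{24219}{41551} = \frac{6096739567}{16329543}$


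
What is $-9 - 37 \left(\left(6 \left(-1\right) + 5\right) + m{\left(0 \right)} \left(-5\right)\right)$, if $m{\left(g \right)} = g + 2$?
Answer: $398$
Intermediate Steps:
$m{\left(g \right)} = 2 + g$
$-9 - 37 \left(\left(6 \left(-1\right) + 5\right) + m{\left(0 \right)} \left(-5\right)\right) = -9 - 37 \left(\left(6 \left(-1\right) + 5\right) + \left(2 + 0\right) \left(-5\right)\right) = -9 - 37 \left(\left(-6 + 5\right) + 2 \left(-5\right)\right) = -9 - 37 \left(-1 - 10\right) = -9 - -407 = -9 + 407 = 398$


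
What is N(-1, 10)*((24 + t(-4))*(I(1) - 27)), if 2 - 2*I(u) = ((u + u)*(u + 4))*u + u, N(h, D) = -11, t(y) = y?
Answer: 6930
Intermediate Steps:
I(u) = 1 - u/2 - u²*(4 + u) (I(u) = 1 - (((u + u)*(u + 4))*u + u)/2 = 1 - (((2*u)*(4 + u))*u + u)/2 = 1 - ((2*u*(4 + u))*u + u)/2 = 1 - (2*u²*(4 + u) + u)/2 = 1 - (u + 2*u²*(4 + u))/2 = 1 + (-u/2 - u²*(4 + u)) = 1 - u/2 - u²*(4 + u))
N(-1, 10)*((24 + t(-4))*(I(1) - 27)) = -11*(24 - 4)*((1 - 1*1³ - 4*1² - ½*1) - 27) = -220*((1 - 1*1 - 4*1 - ½) - 27) = -220*((1 - 1 - 4 - ½) - 27) = -220*(-9/2 - 27) = -220*(-63)/2 = -11*(-630) = 6930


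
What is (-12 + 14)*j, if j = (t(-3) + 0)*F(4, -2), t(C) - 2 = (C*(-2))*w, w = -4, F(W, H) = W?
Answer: -176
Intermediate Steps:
t(C) = 2 + 8*C (t(C) = 2 + (C*(-2))*(-4) = 2 - 2*C*(-4) = 2 + 8*C)
j = -88 (j = ((2 + 8*(-3)) + 0)*4 = ((2 - 24) + 0)*4 = (-22 + 0)*4 = -22*4 = -88)
(-12 + 14)*j = (-12 + 14)*(-88) = 2*(-88) = -176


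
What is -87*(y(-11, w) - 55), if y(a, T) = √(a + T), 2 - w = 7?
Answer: 4785 - 348*I ≈ 4785.0 - 348.0*I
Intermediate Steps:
w = -5 (w = 2 - 1*7 = 2 - 7 = -5)
y(a, T) = √(T + a)
-87*(y(-11, w) - 55) = -87*(√(-5 - 11) - 55) = -87*(√(-16) - 55) = -87*(4*I - 55) = -87*(-55 + 4*I) = 4785 - 348*I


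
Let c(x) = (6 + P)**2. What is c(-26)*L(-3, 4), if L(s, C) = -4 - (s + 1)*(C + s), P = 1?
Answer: -98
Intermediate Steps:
L(s, C) = -4 - (1 + s)*(C + s)
c(x) = 49 (c(x) = (6 + 1)**2 = 7**2 = 49)
c(-26)*L(-3, 4) = 49*(-4 - 1*4 - 1*(-3) - 1*(-3)**2 - 1*4*(-3)) = 49*(-4 - 4 + 3 - 1*9 + 12) = 49*(-4 - 4 + 3 - 9 + 12) = 49*(-2) = -98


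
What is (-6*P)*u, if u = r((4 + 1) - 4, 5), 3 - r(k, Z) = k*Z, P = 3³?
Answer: 324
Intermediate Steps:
P = 27
r(k, Z) = 3 - Z*k (r(k, Z) = 3 - k*Z = 3 - Z*k)
u = -2 (u = 3 - 1*5*((4 + 1) - 4) = 3 - 1*5*(5 - 4) = 3 - 1*5*1 = 3 - 5 = -2)
(-6*P)*u = -6*27*(-2) = -162*(-2) = 324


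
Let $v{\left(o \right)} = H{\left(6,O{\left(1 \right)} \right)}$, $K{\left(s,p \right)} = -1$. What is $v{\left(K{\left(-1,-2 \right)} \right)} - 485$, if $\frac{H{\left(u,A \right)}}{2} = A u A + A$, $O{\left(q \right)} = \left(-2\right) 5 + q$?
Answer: $469$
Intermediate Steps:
$O{\left(q \right)} = -10 + q$
$H{\left(u,A \right)} = 2 A + 2 u A^{2}$ ($H{\left(u,A \right)} = 2 \left(A u A + A\right) = 2 \left(u A^{2} + A\right) = 2 \left(A + u A^{2}\right) = 2 A + 2 u A^{2}$)
$v{\left(o \right)} = 954$ ($v{\left(o \right)} = 2 \left(-10 + 1\right) \left(1 + \left(-10 + 1\right) 6\right) = 2 \left(-9\right) \left(1 - 54\right) = 2 \left(-9\right) \left(-53\right) = 954$)
$v{\left(K{\left(-1,-2 \right)} \right)} - 485 = 954 - 485 = 469$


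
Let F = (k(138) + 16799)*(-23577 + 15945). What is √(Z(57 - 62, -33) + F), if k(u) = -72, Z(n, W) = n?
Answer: I*√127660469 ≈ 11299.0*I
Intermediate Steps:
F = -127660464 (F = (-72 + 16799)*(-23577 + 15945) = 16727*(-7632) = -127660464)
√(Z(57 - 62, -33) + F) = √((57 - 62) - 127660464) = √(-5 - 127660464) = √(-127660469) = I*√127660469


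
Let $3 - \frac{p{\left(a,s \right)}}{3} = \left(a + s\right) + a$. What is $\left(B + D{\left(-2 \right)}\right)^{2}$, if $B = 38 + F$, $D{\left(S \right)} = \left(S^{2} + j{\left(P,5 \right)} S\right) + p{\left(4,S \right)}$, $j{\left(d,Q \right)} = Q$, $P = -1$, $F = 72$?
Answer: $9025$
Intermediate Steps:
$p{\left(a,s \right)} = 9 - 6 a - 3 s$ ($p{\left(a,s \right)} = 9 - 3 \left(\left(a + s\right) + a\right) = 9 - 3 \left(s + 2 a\right) = 9 - \left(3 s + 6 a\right) = 9 - 6 a - 3 s$)
$D{\left(S \right)} = -15 + S^{2} + 2 S$ ($D{\left(S \right)} = \left(S^{2} + 5 S\right) - \left(15 + 3 S\right) = -15 + S^{2} + 2 S$)
$B = 110$ ($B = 38 + 72 = 110$)
$\left(B + D{\left(-2 \right)}\right)^{2} = \left(110 + \left(-15 + \left(-2\right)^{2} + 2 \left(-2\right)\right)\right)^{2} = \left(110 - 15\right)^{2} = 95^{2} = 9025$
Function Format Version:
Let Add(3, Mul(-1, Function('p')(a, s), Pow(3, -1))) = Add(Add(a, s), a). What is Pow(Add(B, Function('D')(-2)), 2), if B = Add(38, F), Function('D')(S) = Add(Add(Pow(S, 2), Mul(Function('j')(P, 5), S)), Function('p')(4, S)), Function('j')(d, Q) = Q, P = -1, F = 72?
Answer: 9025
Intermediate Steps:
Function('p')(a, s) = Add(9, Mul(-6, a), Mul(-3, s)) (Function('p')(a, s) = Add(9, Mul(-3, Add(Add(a, s), a))) = Add(9, Mul(-3, Add(s, Mul(2, a)))) = Add(9, Add(Mul(-6, a), Mul(-3, s))) = Add(9, Mul(-6, a), Mul(-3, s)))
Function('D')(S) = Add(-15, Pow(S, 2), Mul(2, S)) (Function('D')(S) = Add(Add(Pow(S, 2), Mul(5, S)), Add(9, Mul(-6, 4), Mul(-3, S))) = Add(Add(Pow(S, 2), Mul(5, S)), Add(9, -24, Mul(-3, S))) = Add(Add(Pow(S, 2), Mul(5, S)), Add(-15, Mul(-3, S))) = Add(-15, Pow(S, 2), Mul(2, S)))
B = 110 (B = Add(38, 72) = 110)
Pow(Add(B, Function('D')(-2)), 2) = Pow(Add(110, Add(-15, Pow(-2, 2), Mul(2, -2))), 2) = Pow(Add(110, Add(-15, 4, -4)), 2) = Pow(Add(110, -15), 2) = Pow(95, 2) = 9025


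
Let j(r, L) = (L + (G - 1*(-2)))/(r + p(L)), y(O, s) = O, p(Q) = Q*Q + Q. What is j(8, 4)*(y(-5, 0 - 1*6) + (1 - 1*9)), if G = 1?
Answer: -13/4 ≈ -3.2500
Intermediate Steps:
p(Q) = Q + Q² (p(Q) = Q² + Q = Q + Q²)
j(r, L) = (3 + L)/(r + L*(1 + L)) (j(r, L) = (L + (1 - 1*(-2)))/(r + L*(1 + L)) = (L + (1 + 2))/(r + L*(1 + L)) = (L + 3)/(r + L*(1 + L)) = (3 + L)/(r + L*(1 + L)))
j(8, 4)*(y(-5, 0 - 1*6) + (1 - 1*9)) = ((3 + 4)/(8 + 4*(1 + 4)))*(-5 + (1 - 1*9)) = (7/(8 + 4*5))*(-5 + (1 - 9)) = (7/(8 + 20))*(-5 - 8) = (7/28)*(-13) = ((1/28)*7)*(-13) = (¼)*(-13) = -13/4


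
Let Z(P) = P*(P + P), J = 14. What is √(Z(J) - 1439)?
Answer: I*√1047 ≈ 32.357*I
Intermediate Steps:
Z(P) = 2*P² (Z(P) = P*(2*P) = 2*P²)
√(Z(J) - 1439) = √(2*14² - 1439) = √(2*196 - 1439) = √(392 - 1439) = √(-1047) = I*√1047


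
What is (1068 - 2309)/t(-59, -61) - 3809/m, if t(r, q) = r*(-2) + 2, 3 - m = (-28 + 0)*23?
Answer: -1260007/77640 ≈ -16.229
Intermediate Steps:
m = 647 (m = 3 - (-28 + 0)*23 = 3 - (-28)*23 = 3 - 1*(-644) = 3 + 644 = 647)
t(r, q) = 2 - 2*r (t(r, q) = -2*r + 2 = 2 - 2*r)
(1068 - 2309)/t(-59, -61) - 3809/m = (1068 - 2309)/(2 - 2*(-59)) - 3809/647 = -1241/(2 + 118) - 3809*1/647 = -1241/120 - 3809/647 = -1260007/77640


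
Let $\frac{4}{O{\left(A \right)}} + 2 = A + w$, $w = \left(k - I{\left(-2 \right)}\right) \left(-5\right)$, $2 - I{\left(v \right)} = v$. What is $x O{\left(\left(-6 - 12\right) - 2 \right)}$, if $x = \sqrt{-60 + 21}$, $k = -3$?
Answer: $\frac{4 i \sqrt{39}}{13} \approx 1.9215 i$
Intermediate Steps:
$I{\left(v \right)} = 2 - v$
$x = i \sqrt{39}$ ($x = \sqrt{-39} = i \sqrt{39} \approx 6.245 i$)
$w = 35$ ($w = \left(-3 - \left(2 - -2\right)\right) \left(-5\right) = \left(-3 - \left(2 + 2\right)\right) \left(-5\right) = \left(-3 - 4\right) \left(-5\right) = \left(-7\right) \left(-5\right) = 35$)
$O{\left(A \right)} = \frac{4}{33 + A}$ ($O{\left(A \right)} = \frac{4}{-2 + \left(A + 35\right)} = \frac{4}{-2 + \left(35 + A\right)} = \frac{4}{33 + A}$)
$x O{\left(\left(-6 - 12\right) - 2 \right)} = i \sqrt{39} \frac{4}{33 - 20} = i \sqrt{39} \cdot \frac{4}{13} = \frac{4 i \sqrt{39}}{13}$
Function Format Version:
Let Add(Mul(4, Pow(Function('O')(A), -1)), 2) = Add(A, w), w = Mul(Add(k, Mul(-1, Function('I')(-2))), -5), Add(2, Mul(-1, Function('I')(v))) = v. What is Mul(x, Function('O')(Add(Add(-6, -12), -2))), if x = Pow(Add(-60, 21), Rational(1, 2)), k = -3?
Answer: Mul(Rational(4, 13), I, Pow(39, Rational(1, 2))) ≈ Mul(1.9215, I)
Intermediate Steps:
Function('I')(v) = Add(2, Mul(-1, v))
x = Mul(I, Pow(39, Rational(1, 2))) (x = Pow(-39, Rational(1, 2)) = Mul(I, Pow(39, Rational(1, 2))) ≈ Mul(6.2450, I))
w = 35 (w = Mul(Add(-3, Mul(-1, Add(2, Mul(-1, -2)))), -5) = Mul(Add(-3, Mul(-1, Add(2, 2))), -5) = Mul(Add(-3, Mul(-1, 4)), -5) = Mul(Add(-3, -4), -5) = Mul(-7, -5) = 35)
Function('O')(A) = Mul(4, Pow(Add(33, A), -1)) (Function('O')(A) = Mul(4, Pow(Add(-2, Add(A, 35)), -1)) = Mul(4, Pow(Add(-2, Add(35, A)), -1)) = Mul(4, Pow(Add(33, A), -1)))
Mul(x, Function('O')(Add(Add(-6, -12), -2))) = Mul(Mul(I, Pow(39, Rational(1, 2))), Mul(4, Pow(Add(33, Add(Add(-6, -12), -2)), -1))) = Mul(Mul(I, Pow(39, Rational(1, 2))), Mul(4, Pow(Add(33, Add(-18, -2)), -1))) = Mul(Mul(I, Pow(39, Rational(1, 2))), Mul(4, Pow(Add(33, -20), -1))) = Mul(Mul(I, Pow(39, Rational(1, 2))), Mul(4, Pow(13, -1))) = Mul(Mul(I, Pow(39, Rational(1, 2))), Mul(4, Rational(1, 13))) = Mul(Mul(I, Pow(39, Rational(1, 2))), Rational(4, 13)) = Mul(Rational(4, 13), I, Pow(39, Rational(1, 2)))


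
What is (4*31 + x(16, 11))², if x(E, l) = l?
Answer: 18225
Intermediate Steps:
(4*31 + x(16, 11))² = (4*31 + 11)² = (124 + 11)² = 135² = 18225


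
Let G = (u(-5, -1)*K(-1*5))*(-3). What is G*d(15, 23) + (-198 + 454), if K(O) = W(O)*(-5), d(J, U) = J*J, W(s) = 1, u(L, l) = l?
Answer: -3119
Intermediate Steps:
d(J, U) = J**2
K(O) = -5 (K(O) = 1*(-5) = -5)
G = -15 (G = -1*(-5)*(-3) = 5*(-3) = -15)
G*d(15, 23) + (-198 + 454) = -15*15**2 + (-198 + 454) = -15*225 + 256 = -3375 + 256 = -3119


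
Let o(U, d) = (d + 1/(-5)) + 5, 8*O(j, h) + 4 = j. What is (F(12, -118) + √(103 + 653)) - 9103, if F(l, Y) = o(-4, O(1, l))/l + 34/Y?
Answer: -85931559/9440 + 6*√21 ≈ -9075.4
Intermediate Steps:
O(j, h) = -½ + j/8
o(U, d) = 24/5 + d (o(U, d) = (d - ⅕) + 5 = (-⅕ + d) + 5 = 24/5 + d)
F(l, Y) = 34/Y + 177/(40*l) (F(l, Y) = (24/5 + (-½ + (⅛)*1))/l + 34/Y = (24/5 + (-½ + ⅛))/l + 34/Y = (24/5 - 3/8)/l + 34/Y = 177/(40*l) + 34/Y = 34/Y + 177/(40*l))
(F(12, -118) + √(103 + 653)) - 9103 = ((34/(-118) + (177/40)/12) + √(103 + 653)) - 9103 = ((34*(-1/118) + (177/40)*(1/12)) + √756) - 9103 = ((-17/59 + 59/160) + 6*√21) - 9103 = (761/9440 + 6*√21) - 9103 = -85931559/9440 + 6*√21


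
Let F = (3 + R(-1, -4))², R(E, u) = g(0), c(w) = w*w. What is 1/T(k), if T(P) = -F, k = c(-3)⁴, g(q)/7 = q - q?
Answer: -⅑ ≈ -0.11111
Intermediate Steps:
c(w) = w²
g(q) = 0 (g(q) = 7*(q - q) = 7*0 = 0)
k = 6561 (k = ((-3)²)⁴ = 9⁴ = 6561)
R(E, u) = 0
F = 9 (F = (3 + 0)² = 3² = 9)
T(P) = -9 (T(P) = -1*9 = -9)
1/T(k) = 1/(-9) = -⅑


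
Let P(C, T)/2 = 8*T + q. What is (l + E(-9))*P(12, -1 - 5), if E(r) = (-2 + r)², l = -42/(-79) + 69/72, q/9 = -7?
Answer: -8592917/316 ≈ -27193.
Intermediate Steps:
q = -63 (q = 9*(-7) = -63)
P(C, T) = -126 + 16*T (P(C, T) = 2*(8*T - 63) = 2*(-63 + 8*T) = -126 + 16*T)
l = 2825/1896 (l = -42*(-1/79) + 69*(1/72) = 42/79 + 23/24 = 2825/1896 ≈ 1.4900)
(l + E(-9))*P(12, -1 - 5) = (2825/1896 + (-2 - 9)²)*(-126 + 16*(-1 - 5)) = (2825/1896 + (-11)²)*(-126 + 16*(-6)) = (2825/1896 + 121)*(-126 - 96) = (232241/1896)*(-222) = -8592917/316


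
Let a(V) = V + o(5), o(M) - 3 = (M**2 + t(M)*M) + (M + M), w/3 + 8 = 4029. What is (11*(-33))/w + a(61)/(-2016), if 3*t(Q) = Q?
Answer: -144755/1737072 ≈ -0.083333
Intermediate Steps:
t(Q) = Q/3
w = 12063 (w = -24 + 3*4029 = -24 + 12087 = 12063)
o(M) = 3 + 2*M + 4*M**2/3 (o(M) = 3 + ((M**2 + (M/3)*M) + (M + M)) = 3 + ((M**2 + M**2/3) + 2*M) = 3 + (4*M**2/3 + 2*M) = 3 + (2*M + 4*M**2/3) = 3 + 2*M + 4*M**2/3)
a(V) = 139/3 + V (a(V) = V + (3 + 2*5 + (4/3)*5**2) = V + (3 + 10 + (4/3)*25) = V + (3 + 10 + 100/3) = V + 139/3 = 139/3 + V)
(11*(-33))/w + a(61)/(-2016) = (11*(-33))/12063 + (139/3 + 61)/(-2016) = -363*1/12063 + (322/3)*(-1/2016) = -121/4021 - 23/432 = -144755/1737072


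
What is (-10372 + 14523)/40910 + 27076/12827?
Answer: 1160924037/524752570 ≈ 2.2123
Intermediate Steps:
(-10372 + 14523)/40910 + 27076/12827 = 4151*(1/40910) + 27076*(1/12827) = 4151/40910 + 27076/12827 = 1160924037/524752570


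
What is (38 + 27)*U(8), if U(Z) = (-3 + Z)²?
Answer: 1625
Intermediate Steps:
(38 + 27)*U(8) = (38 + 27)*(-3 + 8)² = 65*5² = 65*25 = 1625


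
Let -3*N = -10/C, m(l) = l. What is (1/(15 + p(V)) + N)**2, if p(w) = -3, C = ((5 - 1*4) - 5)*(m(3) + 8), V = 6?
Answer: 1/17424 ≈ 5.7392e-5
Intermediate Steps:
C = -44 (C = ((5 - 1*4) - 5)*(3 + 8) = ((5 - 4) - 5)*11 = (1 - 5)*11 = -4*11 = -44)
N = -5/66 (N = -(-10)/(3*(-44)) = -(-10)*(-1)/(3*44) = -1/3*5/22 = -5/66 ≈ -0.075758)
(1/(15 + p(V)) + N)**2 = (1/(15 - 3) - 5/66)**2 = (1/12 - 5/66)**2 = (1/132)**2 = 1/17424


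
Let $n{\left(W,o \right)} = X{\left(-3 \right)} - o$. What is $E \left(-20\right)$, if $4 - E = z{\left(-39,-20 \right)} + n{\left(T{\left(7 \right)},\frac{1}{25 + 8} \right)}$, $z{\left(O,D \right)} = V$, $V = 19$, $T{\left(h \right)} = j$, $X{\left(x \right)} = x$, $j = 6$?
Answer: $\frac{7900}{33} \approx 239.39$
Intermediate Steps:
$T{\left(h \right)} = 6$
$z{\left(O,D \right)} = 19$
$n{\left(W,o \right)} = -3 - o$
$E = - \frac{395}{33}$ ($E = 4 - \left(19 - \left(3 + \frac{1}{25 + 8}\right)\right) = 4 - \left(19 - \frac{100}{33}\right) = 4 - \frac{527}{33} = - \frac{395}{33} \approx -11.97$)
$E \left(-20\right) = \left(- \frac{395}{33}\right) \left(-20\right) = \frac{7900}{33}$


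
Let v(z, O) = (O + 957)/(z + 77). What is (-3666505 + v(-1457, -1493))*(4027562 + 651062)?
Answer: -5918197782810784/345 ≈ -1.7154e+13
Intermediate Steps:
v(z, O) = (957 + O)/(77 + z)
(-3666505 + v(-1457, -1493))*(4027562 + 651062) = (-3666505 + (957 - 1493)/(77 - 1457))*(4027562 + 651062) = (-3666505 - 536/(-1380))*4678624 = (-3666505 - 1/1380*(-536))*4678624 = (-3666505 + 134/345)*4678624 = -1264944091/345*4678624 = -5918197782810784/345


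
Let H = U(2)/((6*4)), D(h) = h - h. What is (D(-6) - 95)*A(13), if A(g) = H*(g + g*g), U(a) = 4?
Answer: -8645/3 ≈ -2881.7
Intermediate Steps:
D(h) = 0
H = ⅙ (H = 4/((6*4)) = 4/24 = 4*(1/24) = ⅙ ≈ 0.16667)
A(g) = g/6 + g²/6 (A(g) = (g + g*g)/6 = (g + g²)/6 = g/6 + g²/6)
(D(-6) - 95)*A(13) = (0 - 95)*((⅙)*13*(1 + 13)) = -95*13*14/6 = -95*91/3 = -8645/3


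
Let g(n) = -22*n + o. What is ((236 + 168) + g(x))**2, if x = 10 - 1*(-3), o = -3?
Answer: 13225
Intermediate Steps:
x = 13 (x = 10 + 3 = 13)
g(n) = -3 - 22*n (g(n) = -22*n - 3 = -3 - 22*n)
((236 + 168) + g(x))**2 = ((236 + 168) + (-3 - 22*13))**2 = (404 + (-3 - 286))**2 = (404 - 289)**2 = 115**2 = 13225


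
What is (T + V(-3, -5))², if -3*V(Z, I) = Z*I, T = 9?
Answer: 16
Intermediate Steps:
V(Z, I) = -I*Z/3 (V(Z, I) = -Z*I/3 = -I*Z/3)
(T + V(-3, -5))² = (9 - ⅓*(-5)*(-3))² = (9 - 5)² = 4² = 16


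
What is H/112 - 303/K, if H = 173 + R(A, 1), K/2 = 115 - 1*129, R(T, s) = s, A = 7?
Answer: 99/8 ≈ 12.375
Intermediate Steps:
K = -28 (K = 2*(115 - 1*129) = 2*(115 - 129) = 2*(-14) = -28)
H = 174 (H = 173 + 1 = 174)
H/112 - 303/K = 174/112 - 303/(-28) = 174*(1/112) - 303*(-1/28) = 87/56 + 303/28 = 99/8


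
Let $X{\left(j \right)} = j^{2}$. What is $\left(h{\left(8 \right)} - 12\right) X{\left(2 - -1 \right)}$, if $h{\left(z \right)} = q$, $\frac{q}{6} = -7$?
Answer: $-486$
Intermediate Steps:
$q = -42$ ($q = 6 \left(-7\right) = -42$)
$h{\left(z \right)} = -42$
$\left(h{\left(8 \right)} - 12\right) X{\left(2 - -1 \right)} = \left(-42 - 12\right) \left(2 - -1\right)^{2} = - 54 \left(2 + 1\right)^{2} = - 54 \cdot 3^{2} = \left(-54\right) 9 = -486$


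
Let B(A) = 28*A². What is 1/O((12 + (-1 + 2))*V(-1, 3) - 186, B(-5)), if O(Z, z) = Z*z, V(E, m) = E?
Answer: -1/139300 ≈ -7.1788e-6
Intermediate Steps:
1/O((12 + (-1 + 2))*V(-1, 3) - 186, B(-5)) = 1/(((12 + (-1 + 2))*(-1) - 186)*(28*(-5)²)) = 1/(((12 + 1)*(-1) - 186)*(28*25)) = 1/((13*(-1) - 186)*700) = 1/((-13 - 186)*700) = 1/(-199*700) = 1/(-139300) = -1/139300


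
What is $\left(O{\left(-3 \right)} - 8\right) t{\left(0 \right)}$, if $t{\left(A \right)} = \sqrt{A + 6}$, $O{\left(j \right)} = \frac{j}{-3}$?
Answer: $- 7 \sqrt{6} \approx -17.146$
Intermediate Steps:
$O{\left(j \right)} = - \frac{j}{3}$ ($O{\left(j \right)} = j \left(- \frac{1}{3}\right) = - \frac{j}{3}$)
$t{\left(A \right)} = \sqrt{6 + A}$
$\left(O{\left(-3 \right)} - 8\right) t{\left(0 \right)} = \left(\left(- \frac{1}{3}\right) \left(-3\right) - 8\right) \sqrt{6 + 0} = \left(1 - 8\right) \sqrt{6} = - 7 \sqrt{6}$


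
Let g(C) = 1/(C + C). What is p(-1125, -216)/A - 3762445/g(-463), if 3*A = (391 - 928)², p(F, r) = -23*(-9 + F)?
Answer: 111631615235564/32041 ≈ 3.4840e+9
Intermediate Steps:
p(F, r) = 207 - 23*F
g(C) = 1/(2*C)
A = 96123 (A = (391 - 928)²/3 = (⅓)*(-537)² = (⅓)*288369 = 96123)
p(-1125, -216)/A - 3762445/g(-463) = (207 - 23*(-1125))/96123 - 3762445/((½)/(-463)) = (207 + 25875)*(1/96123) - 3762445/((½)*(-1/463)) = 26082*(1/96123) - 3762445/(-1/926) = 8694/32041 - 3762445*(-926) = 8694/32041 + 3484024070 = 111631615235564/32041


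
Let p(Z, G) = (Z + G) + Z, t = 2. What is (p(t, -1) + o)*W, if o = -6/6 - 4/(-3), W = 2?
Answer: 20/3 ≈ 6.6667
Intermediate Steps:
p(Z, G) = G + 2*Z (p(Z, G) = (G + Z) + Z = G + 2*Z)
o = 1/3 (o = -6*1/6 - 4*(-1/3) = -1 + 4/3 = 1/3 ≈ 0.33333)
(p(t, -1) + o)*W = ((-1 + 2*2) + 1/3)*2 = ((-1 + 4) + 1/3)*2 = (3 + 1/3)*2 = (10/3)*2 = 20/3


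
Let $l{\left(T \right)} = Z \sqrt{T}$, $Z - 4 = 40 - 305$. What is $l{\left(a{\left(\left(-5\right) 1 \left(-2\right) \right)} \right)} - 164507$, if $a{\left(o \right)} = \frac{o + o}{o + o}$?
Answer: $-164768$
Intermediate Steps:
$a{\left(o \right)} = 1$ ($a{\left(o \right)} = \frac{2 o}{2 o} = 2 o \frac{1}{2 o} = 1$)
$Z = -261$ ($Z = 4 + \left(40 - 305\right) = 4 - 265 = -261$)
$l{\left(T \right)} = - 261 \sqrt{T}$
$l{\left(a{\left(\left(-5\right) 1 \left(-2\right) \right)} \right)} - 164507 = - 261 \sqrt{1} - 164507 = \left(-261\right) 1 - 164507 = -261 - 164507 = -164768$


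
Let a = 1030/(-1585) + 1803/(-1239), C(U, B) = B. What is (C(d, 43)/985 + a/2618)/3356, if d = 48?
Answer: 14466839579/1133018859067480 ≈ 1.2768e-5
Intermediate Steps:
a = -275595/130921 (a = 1030*(-1/1585) + 1803*(-1/1239) = -206/317 - 601/413 = -275595/130921 ≈ -2.1050)
(C(d, 43)/985 + a/2618)/3356 = (43/985 - 275595/130921/2618)/3356 = (43*(1/985) - 275595/130921*1/2618)*(1/3356) = (43/985 - 275595/342751178)*(1/3356) = (14466839579/337609910330)*(1/3356) = 14466839579/1133018859067480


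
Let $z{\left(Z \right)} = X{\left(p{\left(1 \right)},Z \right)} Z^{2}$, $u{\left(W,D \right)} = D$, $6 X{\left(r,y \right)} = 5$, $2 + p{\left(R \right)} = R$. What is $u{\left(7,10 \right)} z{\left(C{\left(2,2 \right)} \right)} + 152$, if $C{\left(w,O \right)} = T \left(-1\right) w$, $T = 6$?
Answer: $1352$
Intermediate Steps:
$p{\left(R \right)} = -2 + R$
$X{\left(r,y \right)} = \frac{5}{6}$ ($X{\left(r,y \right)} = \frac{1}{6} \cdot 5 = \frac{5}{6}$)
$C{\left(w,O \right)} = - 6 w$ ($C{\left(w,O \right)} = 6 \left(-1\right) w = - 6 w$)
$z{\left(Z \right)} = \frac{5 Z^{2}}{6}$
$u{\left(7,10 \right)} z{\left(C{\left(2,2 \right)} \right)} + 152 = 10 \frac{5 \left(\left(-6\right) 2\right)^{2}}{6} + 152 = 10 \frac{5 \left(-12\right)^{2}}{6} + 152 = 10 \cdot \frac{5}{6} \cdot 144 + 152 = 10 \cdot 120 + 152 = 1200 + 152 = 1352$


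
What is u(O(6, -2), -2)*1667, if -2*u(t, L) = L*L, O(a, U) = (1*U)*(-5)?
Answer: -3334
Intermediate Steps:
O(a, U) = -5*U (O(a, U) = U*(-5) = -5*U)
u(t, L) = -L**2/2 (u(t, L) = -L*L/2 = -L**2/2)
u(O(6, -2), -2)*1667 = -1/2*(-2)**2*1667 = -1/2*4*1667 = -2*1667 = -3334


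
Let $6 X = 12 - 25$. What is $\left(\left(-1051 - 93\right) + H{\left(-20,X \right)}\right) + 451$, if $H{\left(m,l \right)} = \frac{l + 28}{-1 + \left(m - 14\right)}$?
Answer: $- \frac{29137}{42} \approx -693.74$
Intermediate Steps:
$X = - \frac{13}{6}$ ($X = \frac{12 - 25}{6} = \frac{1}{6} \left(-13\right) = - \frac{13}{6} \approx -2.1667$)
$H{\left(m,l \right)} = \frac{28 + l}{-15 + m}$ ($H{\left(m,l \right)} = \frac{28 + l}{-1 + \left(-14 + m\right)} = \frac{28 + l}{-15 + m}$)
$\left(\left(-1051 - 93\right) + H{\left(-20,X \right)}\right) + 451 = \left(\left(-1051 - 93\right) + \frac{28 - \frac{13}{6}}{-15 - 20}\right) + 451 = \left(\left(-1051 - 93\right) + \frac{1}{-35} \cdot \frac{155}{6}\right) + 451 = \left(-1144 - \frac{31}{42}\right) + 451 = - \frac{48079}{42} + 451 = - \frac{29137}{42}$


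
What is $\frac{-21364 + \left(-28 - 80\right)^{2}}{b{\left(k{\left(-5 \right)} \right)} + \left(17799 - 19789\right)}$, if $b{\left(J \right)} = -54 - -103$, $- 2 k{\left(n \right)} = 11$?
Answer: $\frac{9700}{1941} \approx 4.9974$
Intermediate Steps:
$k{\left(n \right)} = - \frac{11}{2}$ ($k{\left(n \right)} = \left(- \frac{1}{2}\right) 11 = - \frac{11}{2}$)
$b{\left(J \right)} = 49$ ($b{\left(J \right)} = -54 + 103 = 49$)
$\frac{-21364 + \left(-28 - 80\right)^{2}}{b{\left(k{\left(-5 \right)} \right)} + \left(17799 - 19789\right)} = \frac{-21364 + \left(-28 - 80\right)^{2}}{49 + \left(17799 - 19789\right)} = \frac{-21364 + \left(-108\right)^{2}}{49 + \left(17799 - 19789\right)} = \frac{-21364 + 11664}{49 - 1990} = - \frac{9700}{-1941} = \left(-9700\right) \left(- \frac{1}{1941}\right) = \frac{9700}{1941}$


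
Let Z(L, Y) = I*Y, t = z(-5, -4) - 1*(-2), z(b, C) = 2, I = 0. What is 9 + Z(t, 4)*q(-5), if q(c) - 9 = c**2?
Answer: 9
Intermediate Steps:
t = 4 (t = 2 - 1*(-2) = 2 + 2 = 4)
Z(L, Y) = 0 (Z(L, Y) = 0*Y = 0)
q(c) = 9 + c**2
9 + Z(t, 4)*q(-5) = 9 + 0*(9 + (-5)**2) = 9 + 0*(9 + 25) = 9 + 0*34 = 9 + 0 = 9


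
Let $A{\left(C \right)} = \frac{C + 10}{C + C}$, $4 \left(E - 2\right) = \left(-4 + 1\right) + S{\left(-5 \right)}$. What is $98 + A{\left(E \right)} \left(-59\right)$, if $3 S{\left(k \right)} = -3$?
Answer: $- \frac{453}{2} \approx -226.5$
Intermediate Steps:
$S{\left(k \right)} = -1$ ($S{\left(k \right)} = \frac{1}{3} \left(-3\right) = -1$)
$E = 1$ ($E = 2 + \frac{\left(-4 + 1\right) - 1}{4} = 2 + \frac{-3 - 1}{4} = 2 + \frac{1}{4} \left(-4\right) = 2 - 1 = 1$)
$A{\left(C \right)} = \frac{10 + C}{2 C}$
$98 + A{\left(E \right)} \left(-59\right) = 98 + \frac{10 + 1}{2 \cdot 1} \left(-59\right) = 98 + \frac{1}{2} \cdot 1 \cdot 11 \left(-59\right) = 98 + \frac{11}{2} \left(-59\right) = 98 - \frac{649}{2} = - \frac{453}{2}$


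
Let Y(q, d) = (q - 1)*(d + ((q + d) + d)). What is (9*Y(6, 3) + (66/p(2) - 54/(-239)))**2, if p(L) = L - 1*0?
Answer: 28650978756/57121 ≈ 5.0158e+5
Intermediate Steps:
p(L) = L (p(L) = L + 0 = L)
Y(q, d) = (-1 + q)*(q + 3*d) (Y(q, d) = (-1 + q)*(d + ((d + q) + d)) = (-1 + q)*(d + (q + 2*d)) = (-1 + q)*(q + 3*d))
(9*Y(6, 3) + (66/p(2) - 54/(-239)))**2 = (9*(6**2 - 1*6 - 3*3 + 3*3*6) + (66/2 - 54/(-239)))**2 = (9*(36 - 6 - 9 + 54) + (66*(1/2) - 54*(-1/239)))**2 = (9*75 + (33 + 54/239))**2 = (675 + 7941/239)**2 = (169266/239)**2 = 28650978756/57121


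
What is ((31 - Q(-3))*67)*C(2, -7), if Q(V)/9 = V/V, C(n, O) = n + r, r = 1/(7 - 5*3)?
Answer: 11055/4 ≈ 2763.8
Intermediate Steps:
r = -⅛ (r = 1/(7 - 15) = 1/(-8) = -⅛ ≈ -0.12500)
C(n, O) = -⅛ + n (C(n, O) = n - ⅛ = -⅛ + n)
Q(V) = 9 (Q(V) = 9*(V/V) = 9*1 = 9)
((31 - Q(-3))*67)*C(2, -7) = ((31 - 1*9)*67)*(-⅛ + 2) = ((31 - 9)*67)*(15/8) = (22*67)*(15/8) = 1474*(15/8) = 11055/4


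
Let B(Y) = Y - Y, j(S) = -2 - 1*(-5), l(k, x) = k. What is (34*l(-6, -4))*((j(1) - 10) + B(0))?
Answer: 1428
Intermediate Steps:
j(S) = 3 (j(S) = -2 + 5 = 3)
B(Y) = 0
(34*l(-6, -4))*((j(1) - 10) + B(0)) = (34*(-6))*((3 - 10) + 0) = -204*(-7 + 0) = -204*(-7) = 1428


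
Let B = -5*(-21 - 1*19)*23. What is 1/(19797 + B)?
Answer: 1/24397 ≈ 4.0989e-5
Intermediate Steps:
B = 4600 (B = -5*(-21 - 19)*23 = -5*(-40)*23 = 200*23 = 4600)
1/(19797 + B) = 1/(19797 + 4600) = 1/24397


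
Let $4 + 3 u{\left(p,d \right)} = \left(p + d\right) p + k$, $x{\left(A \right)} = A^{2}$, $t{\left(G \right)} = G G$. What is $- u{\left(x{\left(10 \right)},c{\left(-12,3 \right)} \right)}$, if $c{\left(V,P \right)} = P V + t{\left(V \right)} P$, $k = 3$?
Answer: $-16533$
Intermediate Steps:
$t{\left(G \right)} = G^{2}$
$c{\left(V,P \right)} = P V + P V^{2}$ ($c{\left(V,P \right)} = P V + V^{2} P = P V + P V^{2}$)
$u{\left(p,d \right)} = - \frac{1}{3} + \frac{p \left(d + p\right)}{3}$ ($u{\left(p,d \right)} = - \frac{4}{3} + \frac{\left(p + d\right) p + 3}{3} = - \frac{4}{3} + \frac{\left(d + p\right) p + 3}{3} = - \frac{4}{3} + \frac{p \left(d + p\right) + 3}{3} = - \frac{4}{3} + \frac{3 + p \left(d + p\right)}{3} = - \frac{4}{3} + \left(1 + \frac{p \left(d + p\right)}{3}\right) = - \frac{1}{3} + \frac{p \left(d + p\right)}{3}$)
$- u{\left(x{\left(10 \right)},c{\left(-12,3 \right)} \right)} = - (- \frac{1}{3} + \frac{\left(10^{2}\right)^{2}}{3} + \frac{3 \left(-12\right) \left(1 - 12\right) 10^{2}}{3}) = - (- \frac{1}{3} + \frac{100^{2}}{3} + \frac{1}{3} \cdot 3 \left(-12\right) \left(-11\right) 100) = - (- \frac{1}{3} + \frac{1}{3} \cdot 10000 + \frac{1}{3} \cdot 396 \cdot 100) = - (- \frac{1}{3} + \frac{10000}{3} + 13200) = \left(-1\right) 16533 = -16533$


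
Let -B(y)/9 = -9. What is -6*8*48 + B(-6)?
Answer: -2223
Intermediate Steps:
B(y) = 81 (B(y) = -9*(-9) = 81)
-6*8*48 + B(-6) = -6*8*48 + 81 = -48*48 + 81 = -2304 + 81 = -2223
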